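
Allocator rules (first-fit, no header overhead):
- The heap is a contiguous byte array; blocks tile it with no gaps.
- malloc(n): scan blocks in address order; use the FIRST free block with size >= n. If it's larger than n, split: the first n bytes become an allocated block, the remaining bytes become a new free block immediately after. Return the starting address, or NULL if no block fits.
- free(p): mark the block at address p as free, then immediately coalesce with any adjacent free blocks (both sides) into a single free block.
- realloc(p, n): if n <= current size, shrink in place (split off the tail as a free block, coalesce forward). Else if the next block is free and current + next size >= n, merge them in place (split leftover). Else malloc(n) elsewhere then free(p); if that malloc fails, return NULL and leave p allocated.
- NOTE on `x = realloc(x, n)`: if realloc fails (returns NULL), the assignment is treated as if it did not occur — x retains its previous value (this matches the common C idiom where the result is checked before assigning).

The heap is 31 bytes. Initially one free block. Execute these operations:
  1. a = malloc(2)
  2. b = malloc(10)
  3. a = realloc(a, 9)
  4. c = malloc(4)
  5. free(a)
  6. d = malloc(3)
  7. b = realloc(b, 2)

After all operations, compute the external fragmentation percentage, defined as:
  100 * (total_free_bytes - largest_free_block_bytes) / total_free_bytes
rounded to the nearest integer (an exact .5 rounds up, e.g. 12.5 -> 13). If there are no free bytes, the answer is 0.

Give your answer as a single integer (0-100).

Op 1: a = malloc(2) -> a = 0; heap: [0-1 ALLOC][2-30 FREE]
Op 2: b = malloc(10) -> b = 2; heap: [0-1 ALLOC][2-11 ALLOC][12-30 FREE]
Op 3: a = realloc(a, 9) -> a = 12; heap: [0-1 FREE][2-11 ALLOC][12-20 ALLOC][21-30 FREE]
Op 4: c = malloc(4) -> c = 21; heap: [0-1 FREE][2-11 ALLOC][12-20 ALLOC][21-24 ALLOC][25-30 FREE]
Op 5: free(a) -> (freed a); heap: [0-1 FREE][2-11 ALLOC][12-20 FREE][21-24 ALLOC][25-30 FREE]
Op 6: d = malloc(3) -> d = 12; heap: [0-1 FREE][2-11 ALLOC][12-14 ALLOC][15-20 FREE][21-24 ALLOC][25-30 FREE]
Op 7: b = realloc(b, 2) -> b = 2; heap: [0-1 FREE][2-3 ALLOC][4-11 FREE][12-14 ALLOC][15-20 FREE][21-24 ALLOC][25-30 FREE]
Free blocks: [2 8 6 6] total_free=22 largest=8 -> 100*(22-8)/22 = 1400/22 ≈ 63.636 -> rounds to 64

Answer: 64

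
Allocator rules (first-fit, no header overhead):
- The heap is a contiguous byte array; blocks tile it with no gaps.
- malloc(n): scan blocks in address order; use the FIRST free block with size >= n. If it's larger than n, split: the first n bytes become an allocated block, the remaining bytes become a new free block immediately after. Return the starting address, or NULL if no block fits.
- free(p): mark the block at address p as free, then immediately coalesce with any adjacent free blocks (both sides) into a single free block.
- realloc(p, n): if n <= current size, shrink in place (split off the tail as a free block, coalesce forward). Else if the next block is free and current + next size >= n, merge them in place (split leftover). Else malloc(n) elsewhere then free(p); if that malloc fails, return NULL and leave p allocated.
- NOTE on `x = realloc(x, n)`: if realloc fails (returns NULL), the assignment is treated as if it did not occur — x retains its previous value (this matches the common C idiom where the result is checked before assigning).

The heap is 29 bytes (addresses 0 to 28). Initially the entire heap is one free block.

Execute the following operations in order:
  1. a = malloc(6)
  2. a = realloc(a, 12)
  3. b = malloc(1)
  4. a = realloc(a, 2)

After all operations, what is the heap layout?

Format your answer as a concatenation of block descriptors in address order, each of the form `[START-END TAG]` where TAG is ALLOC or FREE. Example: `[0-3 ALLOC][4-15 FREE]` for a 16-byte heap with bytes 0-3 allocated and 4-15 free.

Answer: [0-1 ALLOC][2-11 FREE][12-12 ALLOC][13-28 FREE]

Derivation:
Op 1: a = malloc(6) -> a = 0; heap: [0-5 ALLOC][6-28 FREE]
Op 2: a = realloc(a, 12) -> a = 0; heap: [0-11 ALLOC][12-28 FREE]
Op 3: b = malloc(1) -> b = 12; heap: [0-11 ALLOC][12-12 ALLOC][13-28 FREE]
Op 4: a = realloc(a, 2) -> a = 0; heap: [0-1 ALLOC][2-11 FREE][12-12 ALLOC][13-28 FREE]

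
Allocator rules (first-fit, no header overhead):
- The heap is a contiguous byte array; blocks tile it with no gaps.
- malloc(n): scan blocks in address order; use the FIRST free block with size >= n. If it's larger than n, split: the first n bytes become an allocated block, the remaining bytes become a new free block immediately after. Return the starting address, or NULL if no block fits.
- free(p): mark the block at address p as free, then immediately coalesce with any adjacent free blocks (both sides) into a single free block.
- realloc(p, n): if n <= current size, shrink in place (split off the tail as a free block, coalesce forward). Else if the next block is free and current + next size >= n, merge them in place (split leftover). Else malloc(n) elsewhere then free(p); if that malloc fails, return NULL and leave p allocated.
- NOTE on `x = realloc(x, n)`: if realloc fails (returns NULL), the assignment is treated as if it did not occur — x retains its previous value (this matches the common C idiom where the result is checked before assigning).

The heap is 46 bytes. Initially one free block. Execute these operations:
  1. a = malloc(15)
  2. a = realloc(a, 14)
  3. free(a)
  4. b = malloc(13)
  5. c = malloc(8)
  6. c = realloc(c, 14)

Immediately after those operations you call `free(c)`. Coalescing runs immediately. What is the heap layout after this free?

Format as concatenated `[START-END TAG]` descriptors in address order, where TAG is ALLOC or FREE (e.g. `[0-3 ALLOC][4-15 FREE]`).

Answer: [0-12 ALLOC][13-45 FREE]

Derivation:
Op 1: a = malloc(15) -> a = 0; heap: [0-14 ALLOC][15-45 FREE]
Op 2: a = realloc(a, 14) -> a = 0; heap: [0-13 ALLOC][14-45 FREE]
Op 3: free(a) -> (freed a); heap: [0-45 FREE]
Op 4: b = malloc(13) -> b = 0; heap: [0-12 ALLOC][13-45 FREE]
Op 5: c = malloc(8) -> c = 13; heap: [0-12 ALLOC][13-20 ALLOC][21-45 FREE]
Op 6: c = realloc(c, 14) -> c = 13; heap: [0-12 ALLOC][13-26 ALLOC][27-45 FREE]
free(c): c = 13 -> block [13-26 ALLOC]; mark free, coalesce with adjacent free neighbors -> [0-12 ALLOC][13-45 FREE]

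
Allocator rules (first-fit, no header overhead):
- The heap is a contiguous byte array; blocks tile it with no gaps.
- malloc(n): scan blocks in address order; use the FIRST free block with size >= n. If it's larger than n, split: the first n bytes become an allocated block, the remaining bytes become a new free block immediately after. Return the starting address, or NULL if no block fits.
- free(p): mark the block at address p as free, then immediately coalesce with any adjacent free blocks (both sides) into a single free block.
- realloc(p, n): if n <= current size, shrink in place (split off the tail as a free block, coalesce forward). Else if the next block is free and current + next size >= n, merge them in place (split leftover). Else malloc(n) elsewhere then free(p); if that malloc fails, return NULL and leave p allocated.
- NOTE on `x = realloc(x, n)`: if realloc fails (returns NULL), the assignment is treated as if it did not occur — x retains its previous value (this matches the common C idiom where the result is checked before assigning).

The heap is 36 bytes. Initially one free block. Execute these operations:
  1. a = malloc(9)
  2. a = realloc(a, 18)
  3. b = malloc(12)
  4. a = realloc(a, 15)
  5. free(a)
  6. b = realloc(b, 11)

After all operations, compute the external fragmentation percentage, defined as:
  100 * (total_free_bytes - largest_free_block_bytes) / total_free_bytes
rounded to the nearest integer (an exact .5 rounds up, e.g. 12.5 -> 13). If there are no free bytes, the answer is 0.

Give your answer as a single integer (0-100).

Answer: 28

Derivation:
Op 1: a = malloc(9) -> a = 0; heap: [0-8 ALLOC][9-35 FREE]
Op 2: a = realloc(a, 18) -> a = 0; heap: [0-17 ALLOC][18-35 FREE]
Op 3: b = malloc(12) -> b = 18; heap: [0-17 ALLOC][18-29 ALLOC][30-35 FREE]
Op 4: a = realloc(a, 15) -> a = 0; heap: [0-14 ALLOC][15-17 FREE][18-29 ALLOC][30-35 FREE]
Op 5: free(a) -> (freed a); heap: [0-17 FREE][18-29 ALLOC][30-35 FREE]
Op 6: b = realloc(b, 11) -> b = 18; heap: [0-17 FREE][18-28 ALLOC][29-35 FREE]
Free blocks: [18 7] total_free=25 largest=18 -> 100*(25-18)/25 = 700/25 = 28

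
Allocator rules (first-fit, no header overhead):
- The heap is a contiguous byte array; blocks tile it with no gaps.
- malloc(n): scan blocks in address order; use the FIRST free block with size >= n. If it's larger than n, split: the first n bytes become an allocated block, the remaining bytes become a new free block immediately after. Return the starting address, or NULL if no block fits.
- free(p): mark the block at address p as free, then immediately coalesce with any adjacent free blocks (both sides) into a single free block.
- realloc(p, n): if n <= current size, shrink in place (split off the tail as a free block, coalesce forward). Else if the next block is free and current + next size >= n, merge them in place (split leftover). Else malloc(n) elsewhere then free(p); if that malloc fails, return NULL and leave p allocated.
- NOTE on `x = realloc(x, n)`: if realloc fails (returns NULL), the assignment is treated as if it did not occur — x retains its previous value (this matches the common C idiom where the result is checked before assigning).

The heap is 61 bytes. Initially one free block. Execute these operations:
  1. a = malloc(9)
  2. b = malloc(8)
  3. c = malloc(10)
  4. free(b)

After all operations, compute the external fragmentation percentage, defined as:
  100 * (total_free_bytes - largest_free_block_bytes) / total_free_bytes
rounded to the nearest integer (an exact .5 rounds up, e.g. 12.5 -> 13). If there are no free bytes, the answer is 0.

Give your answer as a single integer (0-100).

Answer: 19

Derivation:
Op 1: a = malloc(9) -> a = 0; heap: [0-8 ALLOC][9-60 FREE]
Op 2: b = malloc(8) -> b = 9; heap: [0-8 ALLOC][9-16 ALLOC][17-60 FREE]
Op 3: c = malloc(10) -> c = 17; heap: [0-8 ALLOC][9-16 ALLOC][17-26 ALLOC][27-60 FREE]
Op 4: free(b) -> (freed b); heap: [0-8 ALLOC][9-16 FREE][17-26 ALLOC][27-60 FREE]
Free blocks: [8 34] total_free=42 largest=34 -> 100*(42-34)/42 = 800/42 ≈ 19.048 -> rounds to 19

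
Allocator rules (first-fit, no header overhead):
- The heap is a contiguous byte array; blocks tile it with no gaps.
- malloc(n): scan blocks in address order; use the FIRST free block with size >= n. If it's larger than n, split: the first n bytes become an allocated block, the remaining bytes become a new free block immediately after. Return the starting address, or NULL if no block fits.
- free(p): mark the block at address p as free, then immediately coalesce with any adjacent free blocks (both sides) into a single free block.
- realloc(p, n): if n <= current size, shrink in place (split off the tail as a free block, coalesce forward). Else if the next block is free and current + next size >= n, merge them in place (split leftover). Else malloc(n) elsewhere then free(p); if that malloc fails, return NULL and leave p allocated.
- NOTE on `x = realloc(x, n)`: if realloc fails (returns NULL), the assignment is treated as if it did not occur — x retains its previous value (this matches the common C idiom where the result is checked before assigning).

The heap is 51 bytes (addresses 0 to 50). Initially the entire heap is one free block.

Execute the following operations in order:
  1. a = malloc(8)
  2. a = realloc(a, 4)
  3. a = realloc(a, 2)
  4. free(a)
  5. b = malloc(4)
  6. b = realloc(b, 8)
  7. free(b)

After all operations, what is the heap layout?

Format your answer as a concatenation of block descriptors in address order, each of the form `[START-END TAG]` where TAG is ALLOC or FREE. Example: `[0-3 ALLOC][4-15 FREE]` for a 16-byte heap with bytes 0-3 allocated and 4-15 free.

Answer: [0-50 FREE]

Derivation:
Op 1: a = malloc(8) -> a = 0; heap: [0-7 ALLOC][8-50 FREE]
Op 2: a = realloc(a, 4) -> a = 0; heap: [0-3 ALLOC][4-50 FREE]
Op 3: a = realloc(a, 2) -> a = 0; heap: [0-1 ALLOC][2-50 FREE]
Op 4: free(a) -> (freed a); heap: [0-50 FREE]
Op 5: b = malloc(4) -> b = 0; heap: [0-3 ALLOC][4-50 FREE]
Op 6: b = realloc(b, 8) -> b = 0; heap: [0-7 ALLOC][8-50 FREE]
Op 7: free(b) -> (freed b); heap: [0-50 FREE]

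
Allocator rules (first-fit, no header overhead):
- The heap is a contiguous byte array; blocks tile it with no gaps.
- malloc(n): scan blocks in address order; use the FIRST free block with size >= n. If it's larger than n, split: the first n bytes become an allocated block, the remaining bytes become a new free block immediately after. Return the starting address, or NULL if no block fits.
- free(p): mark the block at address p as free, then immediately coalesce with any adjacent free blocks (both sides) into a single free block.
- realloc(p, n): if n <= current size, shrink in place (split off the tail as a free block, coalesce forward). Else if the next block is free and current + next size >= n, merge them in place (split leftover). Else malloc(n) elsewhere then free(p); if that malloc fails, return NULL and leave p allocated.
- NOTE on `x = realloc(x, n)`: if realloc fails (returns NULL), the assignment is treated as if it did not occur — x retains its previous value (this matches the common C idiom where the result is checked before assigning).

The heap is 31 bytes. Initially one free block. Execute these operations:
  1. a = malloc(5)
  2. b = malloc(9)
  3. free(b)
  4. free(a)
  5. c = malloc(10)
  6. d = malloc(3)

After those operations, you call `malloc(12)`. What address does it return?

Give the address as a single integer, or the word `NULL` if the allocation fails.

Op 1: a = malloc(5) -> a = 0; heap: [0-4 ALLOC][5-30 FREE]
Op 2: b = malloc(9) -> b = 5; heap: [0-4 ALLOC][5-13 ALLOC][14-30 FREE]
Op 3: free(b) -> (freed b); heap: [0-4 ALLOC][5-30 FREE]
Op 4: free(a) -> (freed a); heap: [0-30 FREE]
Op 5: c = malloc(10) -> c = 0; heap: [0-9 ALLOC][10-30 FREE]
Op 6: d = malloc(3) -> d = 10; heap: [0-9 ALLOC][10-12 ALLOC][13-30 FREE]
malloc(12): first-fit scan over [0-9 ALLOC][10-12 ALLOC][13-30 FREE] -> 13

Answer: 13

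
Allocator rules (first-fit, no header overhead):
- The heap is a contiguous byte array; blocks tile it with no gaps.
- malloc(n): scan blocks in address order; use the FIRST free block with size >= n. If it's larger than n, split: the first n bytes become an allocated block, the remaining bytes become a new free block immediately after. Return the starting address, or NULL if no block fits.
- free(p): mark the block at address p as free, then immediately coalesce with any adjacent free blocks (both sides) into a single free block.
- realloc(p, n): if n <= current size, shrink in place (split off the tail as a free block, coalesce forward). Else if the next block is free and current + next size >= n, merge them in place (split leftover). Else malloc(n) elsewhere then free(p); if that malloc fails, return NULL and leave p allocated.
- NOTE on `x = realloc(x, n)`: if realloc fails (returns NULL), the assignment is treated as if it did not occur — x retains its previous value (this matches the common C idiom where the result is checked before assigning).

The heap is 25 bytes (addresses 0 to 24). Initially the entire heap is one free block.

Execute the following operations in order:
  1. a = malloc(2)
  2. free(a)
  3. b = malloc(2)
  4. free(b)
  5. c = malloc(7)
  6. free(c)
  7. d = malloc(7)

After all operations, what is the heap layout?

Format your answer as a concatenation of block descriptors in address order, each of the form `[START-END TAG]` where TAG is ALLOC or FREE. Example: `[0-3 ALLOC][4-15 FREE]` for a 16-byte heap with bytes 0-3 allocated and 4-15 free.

Op 1: a = malloc(2) -> a = 0; heap: [0-1 ALLOC][2-24 FREE]
Op 2: free(a) -> (freed a); heap: [0-24 FREE]
Op 3: b = malloc(2) -> b = 0; heap: [0-1 ALLOC][2-24 FREE]
Op 4: free(b) -> (freed b); heap: [0-24 FREE]
Op 5: c = malloc(7) -> c = 0; heap: [0-6 ALLOC][7-24 FREE]
Op 6: free(c) -> (freed c); heap: [0-24 FREE]
Op 7: d = malloc(7) -> d = 0; heap: [0-6 ALLOC][7-24 FREE]

Answer: [0-6 ALLOC][7-24 FREE]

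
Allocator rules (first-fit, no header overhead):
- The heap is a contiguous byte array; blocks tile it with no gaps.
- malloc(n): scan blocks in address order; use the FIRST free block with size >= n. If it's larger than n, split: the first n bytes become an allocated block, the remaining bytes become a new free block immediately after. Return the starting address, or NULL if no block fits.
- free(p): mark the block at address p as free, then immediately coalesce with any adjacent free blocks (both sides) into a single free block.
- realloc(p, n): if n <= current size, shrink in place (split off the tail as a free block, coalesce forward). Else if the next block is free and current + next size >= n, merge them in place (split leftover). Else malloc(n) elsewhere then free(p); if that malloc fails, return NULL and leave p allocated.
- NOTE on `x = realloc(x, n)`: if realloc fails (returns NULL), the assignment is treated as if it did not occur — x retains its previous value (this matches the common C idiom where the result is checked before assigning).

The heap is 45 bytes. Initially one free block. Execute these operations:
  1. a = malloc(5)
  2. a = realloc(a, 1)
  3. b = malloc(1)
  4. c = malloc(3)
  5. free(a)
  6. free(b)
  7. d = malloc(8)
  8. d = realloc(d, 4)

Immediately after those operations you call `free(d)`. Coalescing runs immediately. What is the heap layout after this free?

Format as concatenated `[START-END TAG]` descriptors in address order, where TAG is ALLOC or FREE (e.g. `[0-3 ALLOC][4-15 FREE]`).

Answer: [0-1 FREE][2-4 ALLOC][5-44 FREE]

Derivation:
Op 1: a = malloc(5) -> a = 0; heap: [0-4 ALLOC][5-44 FREE]
Op 2: a = realloc(a, 1) -> a = 0; heap: [0-0 ALLOC][1-44 FREE]
Op 3: b = malloc(1) -> b = 1; heap: [0-0 ALLOC][1-1 ALLOC][2-44 FREE]
Op 4: c = malloc(3) -> c = 2; heap: [0-0 ALLOC][1-1 ALLOC][2-4 ALLOC][5-44 FREE]
Op 5: free(a) -> (freed a); heap: [0-0 FREE][1-1 ALLOC][2-4 ALLOC][5-44 FREE]
Op 6: free(b) -> (freed b); heap: [0-1 FREE][2-4 ALLOC][5-44 FREE]
Op 7: d = malloc(8) -> d = 5; heap: [0-1 FREE][2-4 ALLOC][5-12 ALLOC][13-44 FREE]
Op 8: d = realloc(d, 4) -> d = 5; heap: [0-1 FREE][2-4 ALLOC][5-8 ALLOC][9-44 FREE]
free(d): d = 5 -> block [5-8 ALLOC]; mark free, coalesce with adjacent free neighbors -> [0-1 FREE][2-4 ALLOC][5-44 FREE]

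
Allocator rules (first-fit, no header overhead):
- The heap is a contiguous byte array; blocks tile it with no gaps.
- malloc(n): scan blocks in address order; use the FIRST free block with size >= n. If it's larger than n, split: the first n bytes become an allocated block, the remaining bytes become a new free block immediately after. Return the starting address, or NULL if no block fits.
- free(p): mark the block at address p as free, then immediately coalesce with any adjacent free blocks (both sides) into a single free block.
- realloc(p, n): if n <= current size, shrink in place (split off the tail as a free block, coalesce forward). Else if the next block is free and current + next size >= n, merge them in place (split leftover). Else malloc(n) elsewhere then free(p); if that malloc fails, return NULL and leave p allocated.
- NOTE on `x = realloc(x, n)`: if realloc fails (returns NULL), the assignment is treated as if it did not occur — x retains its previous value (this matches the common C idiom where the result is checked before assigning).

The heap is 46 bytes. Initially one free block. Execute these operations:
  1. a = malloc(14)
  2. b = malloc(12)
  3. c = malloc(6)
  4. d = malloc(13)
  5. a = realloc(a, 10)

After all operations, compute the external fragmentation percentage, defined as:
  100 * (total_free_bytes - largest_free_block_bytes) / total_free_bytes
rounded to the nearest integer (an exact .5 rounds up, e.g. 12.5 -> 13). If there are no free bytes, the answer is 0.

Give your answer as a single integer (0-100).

Op 1: a = malloc(14) -> a = 0; heap: [0-13 ALLOC][14-45 FREE]
Op 2: b = malloc(12) -> b = 14; heap: [0-13 ALLOC][14-25 ALLOC][26-45 FREE]
Op 3: c = malloc(6) -> c = 26; heap: [0-13 ALLOC][14-25 ALLOC][26-31 ALLOC][32-45 FREE]
Op 4: d = malloc(13) -> d = 32; heap: [0-13 ALLOC][14-25 ALLOC][26-31 ALLOC][32-44 ALLOC][45-45 FREE]
Op 5: a = realloc(a, 10) -> a = 0; heap: [0-9 ALLOC][10-13 FREE][14-25 ALLOC][26-31 ALLOC][32-44 ALLOC][45-45 FREE]
Free blocks: [4 1] total_free=5 largest=4 -> 100*(5-4)/5 = 100/5 = 20

Answer: 20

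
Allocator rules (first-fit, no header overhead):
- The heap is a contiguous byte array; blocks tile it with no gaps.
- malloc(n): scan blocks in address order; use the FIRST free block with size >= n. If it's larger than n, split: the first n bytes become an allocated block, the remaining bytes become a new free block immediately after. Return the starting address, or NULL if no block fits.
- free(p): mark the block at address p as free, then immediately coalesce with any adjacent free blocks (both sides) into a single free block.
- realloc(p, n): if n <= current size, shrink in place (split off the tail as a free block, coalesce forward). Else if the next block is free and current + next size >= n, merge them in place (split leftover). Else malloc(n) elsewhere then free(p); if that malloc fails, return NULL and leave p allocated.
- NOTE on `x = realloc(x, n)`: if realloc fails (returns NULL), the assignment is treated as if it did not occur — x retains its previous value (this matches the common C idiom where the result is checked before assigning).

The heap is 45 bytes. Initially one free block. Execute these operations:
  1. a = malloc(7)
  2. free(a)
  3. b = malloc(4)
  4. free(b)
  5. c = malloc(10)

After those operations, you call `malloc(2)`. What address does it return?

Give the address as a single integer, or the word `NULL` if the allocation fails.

Answer: 10

Derivation:
Op 1: a = malloc(7) -> a = 0; heap: [0-6 ALLOC][7-44 FREE]
Op 2: free(a) -> (freed a); heap: [0-44 FREE]
Op 3: b = malloc(4) -> b = 0; heap: [0-3 ALLOC][4-44 FREE]
Op 4: free(b) -> (freed b); heap: [0-44 FREE]
Op 5: c = malloc(10) -> c = 0; heap: [0-9 ALLOC][10-44 FREE]
malloc(2): first-fit scan over [0-9 ALLOC][10-44 FREE] -> 10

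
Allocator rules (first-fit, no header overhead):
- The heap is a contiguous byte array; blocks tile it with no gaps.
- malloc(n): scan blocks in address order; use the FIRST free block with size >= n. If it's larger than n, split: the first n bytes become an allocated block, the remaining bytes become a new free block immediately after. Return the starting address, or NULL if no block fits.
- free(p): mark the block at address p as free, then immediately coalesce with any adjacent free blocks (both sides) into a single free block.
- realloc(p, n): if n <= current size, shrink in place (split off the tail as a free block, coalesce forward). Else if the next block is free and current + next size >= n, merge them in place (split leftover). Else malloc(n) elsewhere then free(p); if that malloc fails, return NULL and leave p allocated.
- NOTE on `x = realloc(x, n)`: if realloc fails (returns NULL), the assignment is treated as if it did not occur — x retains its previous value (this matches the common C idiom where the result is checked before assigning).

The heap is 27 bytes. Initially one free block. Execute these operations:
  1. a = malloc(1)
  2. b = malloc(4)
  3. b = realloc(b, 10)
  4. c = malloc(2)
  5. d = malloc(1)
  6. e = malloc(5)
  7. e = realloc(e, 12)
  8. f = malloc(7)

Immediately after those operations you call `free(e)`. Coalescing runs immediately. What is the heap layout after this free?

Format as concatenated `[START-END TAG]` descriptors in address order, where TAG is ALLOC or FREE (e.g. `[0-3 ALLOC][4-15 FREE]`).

Answer: [0-0 ALLOC][1-10 ALLOC][11-12 ALLOC][13-13 ALLOC][14-26 FREE]

Derivation:
Op 1: a = malloc(1) -> a = 0; heap: [0-0 ALLOC][1-26 FREE]
Op 2: b = malloc(4) -> b = 1; heap: [0-0 ALLOC][1-4 ALLOC][5-26 FREE]
Op 3: b = realloc(b, 10) -> b = 1; heap: [0-0 ALLOC][1-10 ALLOC][11-26 FREE]
Op 4: c = malloc(2) -> c = 11; heap: [0-0 ALLOC][1-10 ALLOC][11-12 ALLOC][13-26 FREE]
Op 5: d = malloc(1) -> d = 13; heap: [0-0 ALLOC][1-10 ALLOC][11-12 ALLOC][13-13 ALLOC][14-26 FREE]
Op 6: e = malloc(5) -> e = 14; heap: [0-0 ALLOC][1-10 ALLOC][11-12 ALLOC][13-13 ALLOC][14-18 ALLOC][19-26 FREE]
Op 7: e = realloc(e, 12) -> e = 14; heap: [0-0 ALLOC][1-10 ALLOC][11-12 ALLOC][13-13 ALLOC][14-25 ALLOC][26-26 FREE]
Op 8: f = malloc(7) -> f = NULL; heap: [0-0 ALLOC][1-10 ALLOC][11-12 ALLOC][13-13 ALLOC][14-25 ALLOC][26-26 FREE]
free(e): e = 14 -> block [14-25 ALLOC]; mark free, coalesce with adjacent free neighbors -> [0-0 ALLOC][1-10 ALLOC][11-12 ALLOC][13-13 ALLOC][14-26 FREE]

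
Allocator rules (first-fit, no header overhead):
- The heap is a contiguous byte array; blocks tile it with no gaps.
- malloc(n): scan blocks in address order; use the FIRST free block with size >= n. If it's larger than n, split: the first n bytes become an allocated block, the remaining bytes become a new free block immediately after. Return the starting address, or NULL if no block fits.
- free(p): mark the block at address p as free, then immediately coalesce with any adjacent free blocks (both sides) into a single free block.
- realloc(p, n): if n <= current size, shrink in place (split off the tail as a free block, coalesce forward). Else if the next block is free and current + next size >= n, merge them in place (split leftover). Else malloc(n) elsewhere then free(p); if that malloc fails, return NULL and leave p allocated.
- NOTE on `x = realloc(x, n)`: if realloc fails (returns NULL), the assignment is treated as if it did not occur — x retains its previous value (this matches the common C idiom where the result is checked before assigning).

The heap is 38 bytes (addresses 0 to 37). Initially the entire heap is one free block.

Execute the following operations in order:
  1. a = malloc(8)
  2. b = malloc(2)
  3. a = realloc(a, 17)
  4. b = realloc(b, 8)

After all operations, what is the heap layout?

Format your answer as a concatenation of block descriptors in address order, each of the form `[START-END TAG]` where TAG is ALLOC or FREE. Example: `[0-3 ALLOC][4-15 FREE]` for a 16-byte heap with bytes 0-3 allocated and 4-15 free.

Op 1: a = malloc(8) -> a = 0; heap: [0-7 ALLOC][8-37 FREE]
Op 2: b = malloc(2) -> b = 8; heap: [0-7 ALLOC][8-9 ALLOC][10-37 FREE]
Op 3: a = realloc(a, 17) -> a = 10; heap: [0-7 FREE][8-9 ALLOC][10-26 ALLOC][27-37 FREE]
Op 4: b = realloc(b, 8) -> b = 0; heap: [0-7 ALLOC][8-9 FREE][10-26 ALLOC][27-37 FREE]

Answer: [0-7 ALLOC][8-9 FREE][10-26 ALLOC][27-37 FREE]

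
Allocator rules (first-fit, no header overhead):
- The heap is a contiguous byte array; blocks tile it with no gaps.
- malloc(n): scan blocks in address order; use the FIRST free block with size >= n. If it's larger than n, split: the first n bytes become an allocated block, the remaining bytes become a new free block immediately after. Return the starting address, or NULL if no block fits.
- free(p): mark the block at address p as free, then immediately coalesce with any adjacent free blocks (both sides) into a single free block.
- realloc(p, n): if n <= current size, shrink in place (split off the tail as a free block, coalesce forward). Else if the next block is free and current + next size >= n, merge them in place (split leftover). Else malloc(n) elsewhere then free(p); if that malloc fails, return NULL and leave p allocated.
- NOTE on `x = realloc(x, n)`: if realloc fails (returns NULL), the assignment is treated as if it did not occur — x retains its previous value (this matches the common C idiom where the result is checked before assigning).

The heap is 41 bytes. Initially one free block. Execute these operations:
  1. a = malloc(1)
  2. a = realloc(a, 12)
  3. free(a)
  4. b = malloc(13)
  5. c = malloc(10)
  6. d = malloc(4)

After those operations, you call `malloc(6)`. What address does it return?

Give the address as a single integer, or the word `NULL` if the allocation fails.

Answer: 27

Derivation:
Op 1: a = malloc(1) -> a = 0; heap: [0-0 ALLOC][1-40 FREE]
Op 2: a = realloc(a, 12) -> a = 0; heap: [0-11 ALLOC][12-40 FREE]
Op 3: free(a) -> (freed a); heap: [0-40 FREE]
Op 4: b = malloc(13) -> b = 0; heap: [0-12 ALLOC][13-40 FREE]
Op 5: c = malloc(10) -> c = 13; heap: [0-12 ALLOC][13-22 ALLOC][23-40 FREE]
Op 6: d = malloc(4) -> d = 23; heap: [0-12 ALLOC][13-22 ALLOC][23-26 ALLOC][27-40 FREE]
malloc(6): first-fit scan over [0-12 ALLOC][13-22 ALLOC][23-26 ALLOC][27-40 FREE] -> 27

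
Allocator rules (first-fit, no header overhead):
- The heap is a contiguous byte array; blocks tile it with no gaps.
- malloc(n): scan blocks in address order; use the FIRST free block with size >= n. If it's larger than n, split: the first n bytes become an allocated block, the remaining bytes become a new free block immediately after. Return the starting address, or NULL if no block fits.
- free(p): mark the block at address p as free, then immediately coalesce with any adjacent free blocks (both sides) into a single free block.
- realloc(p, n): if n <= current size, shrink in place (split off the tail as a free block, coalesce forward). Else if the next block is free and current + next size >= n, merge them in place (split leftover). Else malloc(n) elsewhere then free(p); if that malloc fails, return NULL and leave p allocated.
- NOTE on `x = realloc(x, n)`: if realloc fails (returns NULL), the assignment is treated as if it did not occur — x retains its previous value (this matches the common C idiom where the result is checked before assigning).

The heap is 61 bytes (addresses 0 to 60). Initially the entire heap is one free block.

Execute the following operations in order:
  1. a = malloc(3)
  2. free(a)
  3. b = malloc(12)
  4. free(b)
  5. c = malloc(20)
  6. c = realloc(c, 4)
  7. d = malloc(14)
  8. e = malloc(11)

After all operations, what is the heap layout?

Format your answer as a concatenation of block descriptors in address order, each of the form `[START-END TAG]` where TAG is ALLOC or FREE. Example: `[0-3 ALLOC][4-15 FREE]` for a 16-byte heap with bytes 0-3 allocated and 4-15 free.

Op 1: a = malloc(3) -> a = 0; heap: [0-2 ALLOC][3-60 FREE]
Op 2: free(a) -> (freed a); heap: [0-60 FREE]
Op 3: b = malloc(12) -> b = 0; heap: [0-11 ALLOC][12-60 FREE]
Op 4: free(b) -> (freed b); heap: [0-60 FREE]
Op 5: c = malloc(20) -> c = 0; heap: [0-19 ALLOC][20-60 FREE]
Op 6: c = realloc(c, 4) -> c = 0; heap: [0-3 ALLOC][4-60 FREE]
Op 7: d = malloc(14) -> d = 4; heap: [0-3 ALLOC][4-17 ALLOC][18-60 FREE]
Op 8: e = malloc(11) -> e = 18; heap: [0-3 ALLOC][4-17 ALLOC][18-28 ALLOC][29-60 FREE]

Answer: [0-3 ALLOC][4-17 ALLOC][18-28 ALLOC][29-60 FREE]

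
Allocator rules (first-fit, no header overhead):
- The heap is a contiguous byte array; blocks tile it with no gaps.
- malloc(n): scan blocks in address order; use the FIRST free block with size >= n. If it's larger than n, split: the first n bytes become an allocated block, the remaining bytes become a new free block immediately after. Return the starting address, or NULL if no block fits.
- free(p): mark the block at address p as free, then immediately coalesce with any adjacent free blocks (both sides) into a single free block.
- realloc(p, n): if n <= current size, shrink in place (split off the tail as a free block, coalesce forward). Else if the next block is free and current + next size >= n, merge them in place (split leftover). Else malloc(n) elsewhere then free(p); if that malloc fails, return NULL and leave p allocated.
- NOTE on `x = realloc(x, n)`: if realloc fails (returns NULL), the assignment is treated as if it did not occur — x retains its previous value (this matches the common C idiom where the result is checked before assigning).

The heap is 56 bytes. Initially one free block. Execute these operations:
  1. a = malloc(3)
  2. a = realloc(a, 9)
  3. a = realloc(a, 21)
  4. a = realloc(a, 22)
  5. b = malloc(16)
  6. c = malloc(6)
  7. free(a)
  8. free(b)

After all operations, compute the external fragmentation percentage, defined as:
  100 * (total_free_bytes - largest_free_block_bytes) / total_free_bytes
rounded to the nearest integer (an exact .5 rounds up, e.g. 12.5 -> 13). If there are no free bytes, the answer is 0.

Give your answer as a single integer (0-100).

Op 1: a = malloc(3) -> a = 0; heap: [0-2 ALLOC][3-55 FREE]
Op 2: a = realloc(a, 9) -> a = 0; heap: [0-8 ALLOC][9-55 FREE]
Op 3: a = realloc(a, 21) -> a = 0; heap: [0-20 ALLOC][21-55 FREE]
Op 4: a = realloc(a, 22) -> a = 0; heap: [0-21 ALLOC][22-55 FREE]
Op 5: b = malloc(16) -> b = 22; heap: [0-21 ALLOC][22-37 ALLOC][38-55 FREE]
Op 6: c = malloc(6) -> c = 38; heap: [0-21 ALLOC][22-37 ALLOC][38-43 ALLOC][44-55 FREE]
Op 7: free(a) -> (freed a); heap: [0-21 FREE][22-37 ALLOC][38-43 ALLOC][44-55 FREE]
Op 8: free(b) -> (freed b); heap: [0-37 FREE][38-43 ALLOC][44-55 FREE]
Free blocks: [38 12] total_free=50 largest=38 -> 100*(50-38)/50 = 1200/50 = 24

Answer: 24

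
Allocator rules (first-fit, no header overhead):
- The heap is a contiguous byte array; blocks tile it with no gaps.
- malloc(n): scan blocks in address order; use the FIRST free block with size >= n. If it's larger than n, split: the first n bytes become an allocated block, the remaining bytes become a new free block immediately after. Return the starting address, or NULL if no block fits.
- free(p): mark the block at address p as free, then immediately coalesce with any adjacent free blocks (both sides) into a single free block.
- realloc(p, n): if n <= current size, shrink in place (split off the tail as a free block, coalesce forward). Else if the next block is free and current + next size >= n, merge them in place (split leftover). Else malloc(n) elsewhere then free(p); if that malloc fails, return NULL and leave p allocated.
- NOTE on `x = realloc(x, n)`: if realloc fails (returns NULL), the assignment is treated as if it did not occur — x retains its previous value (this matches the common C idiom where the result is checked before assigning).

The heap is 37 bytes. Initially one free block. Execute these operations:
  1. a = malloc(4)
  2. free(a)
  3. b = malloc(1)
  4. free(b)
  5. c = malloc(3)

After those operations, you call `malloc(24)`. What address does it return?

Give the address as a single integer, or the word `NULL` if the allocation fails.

Op 1: a = malloc(4) -> a = 0; heap: [0-3 ALLOC][4-36 FREE]
Op 2: free(a) -> (freed a); heap: [0-36 FREE]
Op 3: b = malloc(1) -> b = 0; heap: [0-0 ALLOC][1-36 FREE]
Op 4: free(b) -> (freed b); heap: [0-36 FREE]
Op 5: c = malloc(3) -> c = 0; heap: [0-2 ALLOC][3-36 FREE]
malloc(24): first-fit scan over [0-2 ALLOC][3-36 FREE] -> 3

Answer: 3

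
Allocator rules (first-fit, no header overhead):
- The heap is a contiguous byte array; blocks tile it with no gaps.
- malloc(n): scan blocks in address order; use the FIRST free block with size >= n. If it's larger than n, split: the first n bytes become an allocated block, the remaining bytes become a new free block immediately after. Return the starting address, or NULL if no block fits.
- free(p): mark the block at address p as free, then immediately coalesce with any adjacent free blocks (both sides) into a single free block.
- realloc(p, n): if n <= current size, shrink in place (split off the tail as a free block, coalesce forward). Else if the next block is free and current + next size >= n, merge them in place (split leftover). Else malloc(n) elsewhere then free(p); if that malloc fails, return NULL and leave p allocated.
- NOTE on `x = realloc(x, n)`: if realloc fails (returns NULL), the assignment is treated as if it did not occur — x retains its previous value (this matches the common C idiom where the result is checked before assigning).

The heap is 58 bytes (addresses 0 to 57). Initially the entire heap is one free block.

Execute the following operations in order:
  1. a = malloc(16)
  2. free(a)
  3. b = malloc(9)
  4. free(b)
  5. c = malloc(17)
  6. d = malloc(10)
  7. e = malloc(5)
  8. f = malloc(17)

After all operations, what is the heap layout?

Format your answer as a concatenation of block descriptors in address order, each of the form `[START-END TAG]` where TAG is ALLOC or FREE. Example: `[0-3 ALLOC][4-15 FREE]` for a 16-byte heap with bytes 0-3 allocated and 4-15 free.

Answer: [0-16 ALLOC][17-26 ALLOC][27-31 ALLOC][32-48 ALLOC][49-57 FREE]

Derivation:
Op 1: a = malloc(16) -> a = 0; heap: [0-15 ALLOC][16-57 FREE]
Op 2: free(a) -> (freed a); heap: [0-57 FREE]
Op 3: b = malloc(9) -> b = 0; heap: [0-8 ALLOC][9-57 FREE]
Op 4: free(b) -> (freed b); heap: [0-57 FREE]
Op 5: c = malloc(17) -> c = 0; heap: [0-16 ALLOC][17-57 FREE]
Op 6: d = malloc(10) -> d = 17; heap: [0-16 ALLOC][17-26 ALLOC][27-57 FREE]
Op 7: e = malloc(5) -> e = 27; heap: [0-16 ALLOC][17-26 ALLOC][27-31 ALLOC][32-57 FREE]
Op 8: f = malloc(17) -> f = 32; heap: [0-16 ALLOC][17-26 ALLOC][27-31 ALLOC][32-48 ALLOC][49-57 FREE]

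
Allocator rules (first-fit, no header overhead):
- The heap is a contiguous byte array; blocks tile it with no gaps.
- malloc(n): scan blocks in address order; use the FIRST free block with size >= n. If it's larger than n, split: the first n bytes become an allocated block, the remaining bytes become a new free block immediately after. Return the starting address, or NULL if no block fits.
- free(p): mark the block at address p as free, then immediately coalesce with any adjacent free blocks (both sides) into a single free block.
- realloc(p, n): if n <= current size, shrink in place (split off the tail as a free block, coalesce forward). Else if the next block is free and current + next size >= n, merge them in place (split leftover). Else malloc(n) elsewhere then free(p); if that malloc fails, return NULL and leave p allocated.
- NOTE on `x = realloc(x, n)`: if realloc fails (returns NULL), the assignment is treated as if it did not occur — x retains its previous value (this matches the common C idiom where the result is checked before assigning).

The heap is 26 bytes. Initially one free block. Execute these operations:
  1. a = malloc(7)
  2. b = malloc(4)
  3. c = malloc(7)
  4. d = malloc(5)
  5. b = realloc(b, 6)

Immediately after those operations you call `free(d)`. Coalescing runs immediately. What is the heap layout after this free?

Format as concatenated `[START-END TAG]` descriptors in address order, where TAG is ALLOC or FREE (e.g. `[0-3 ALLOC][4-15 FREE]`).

Op 1: a = malloc(7) -> a = 0; heap: [0-6 ALLOC][7-25 FREE]
Op 2: b = malloc(4) -> b = 7; heap: [0-6 ALLOC][7-10 ALLOC][11-25 FREE]
Op 3: c = malloc(7) -> c = 11; heap: [0-6 ALLOC][7-10 ALLOC][11-17 ALLOC][18-25 FREE]
Op 4: d = malloc(5) -> d = 18; heap: [0-6 ALLOC][7-10 ALLOC][11-17 ALLOC][18-22 ALLOC][23-25 FREE]
Op 5: b = realloc(b, 6) -> NULL (b unchanged); heap: [0-6 ALLOC][7-10 ALLOC][11-17 ALLOC][18-22 ALLOC][23-25 FREE]
free(d): d = 18 -> block [18-22 ALLOC]; mark free, coalesce with adjacent free neighbors -> [0-6 ALLOC][7-10 ALLOC][11-17 ALLOC][18-25 FREE]

Answer: [0-6 ALLOC][7-10 ALLOC][11-17 ALLOC][18-25 FREE]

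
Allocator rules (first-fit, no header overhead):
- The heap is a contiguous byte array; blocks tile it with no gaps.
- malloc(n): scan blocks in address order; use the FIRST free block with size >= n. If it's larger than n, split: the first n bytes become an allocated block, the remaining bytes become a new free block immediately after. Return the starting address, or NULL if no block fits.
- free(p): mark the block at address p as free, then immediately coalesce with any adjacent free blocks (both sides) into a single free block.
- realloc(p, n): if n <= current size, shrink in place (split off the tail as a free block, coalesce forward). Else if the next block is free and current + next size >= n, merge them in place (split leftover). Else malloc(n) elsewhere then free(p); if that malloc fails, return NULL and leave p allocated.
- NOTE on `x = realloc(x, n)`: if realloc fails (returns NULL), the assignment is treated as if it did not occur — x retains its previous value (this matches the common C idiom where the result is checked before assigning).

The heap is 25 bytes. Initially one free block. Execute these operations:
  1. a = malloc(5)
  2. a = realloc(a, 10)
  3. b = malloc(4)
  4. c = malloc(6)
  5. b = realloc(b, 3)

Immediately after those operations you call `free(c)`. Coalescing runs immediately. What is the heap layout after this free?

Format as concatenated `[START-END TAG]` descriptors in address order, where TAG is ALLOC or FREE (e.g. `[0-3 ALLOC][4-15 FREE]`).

Answer: [0-9 ALLOC][10-12 ALLOC][13-24 FREE]

Derivation:
Op 1: a = malloc(5) -> a = 0; heap: [0-4 ALLOC][5-24 FREE]
Op 2: a = realloc(a, 10) -> a = 0; heap: [0-9 ALLOC][10-24 FREE]
Op 3: b = malloc(4) -> b = 10; heap: [0-9 ALLOC][10-13 ALLOC][14-24 FREE]
Op 4: c = malloc(6) -> c = 14; heap: [0-9 ALLOC][10-13 ALLOC][14-19 ALLOC][20-24 FREE]
Op 5: b = realloc(b, 3) -> b = 10; heap: [0-9 ALLOC][10-12 ALLOC][13-13 FREE][14-19 ALLOC][20-24 FREE]
free(c): c = 14 -> block [14-19 ALLOC]; mark free, coalesce with adjacent free neighbors -> [0-9 ALLOC][10-12 ALLOC][13-24 FREE]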